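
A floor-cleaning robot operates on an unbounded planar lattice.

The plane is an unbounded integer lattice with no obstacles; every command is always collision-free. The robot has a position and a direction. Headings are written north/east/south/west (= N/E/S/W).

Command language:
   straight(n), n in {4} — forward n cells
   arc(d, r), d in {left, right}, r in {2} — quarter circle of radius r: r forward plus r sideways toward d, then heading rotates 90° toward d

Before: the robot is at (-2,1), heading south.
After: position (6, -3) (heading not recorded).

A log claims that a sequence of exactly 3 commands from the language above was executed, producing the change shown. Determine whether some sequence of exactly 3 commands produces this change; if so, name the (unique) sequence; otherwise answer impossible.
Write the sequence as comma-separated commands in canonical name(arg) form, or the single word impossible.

arc(left, 2), straight(4), arc(right, 2)

key: order matters: swapping arc(left, 2) and arc(right, 2) lands elsewhere
start: at (-2,1), heading south
t=1 arc(left, 2) ⇒ at (0,-1), heading east
t=2 straight(4) ⇒ at (4,-1), heading east
t=3 arc(right, 2) ⇒ at (6,-3), heading south
no rival 3-sequence matches.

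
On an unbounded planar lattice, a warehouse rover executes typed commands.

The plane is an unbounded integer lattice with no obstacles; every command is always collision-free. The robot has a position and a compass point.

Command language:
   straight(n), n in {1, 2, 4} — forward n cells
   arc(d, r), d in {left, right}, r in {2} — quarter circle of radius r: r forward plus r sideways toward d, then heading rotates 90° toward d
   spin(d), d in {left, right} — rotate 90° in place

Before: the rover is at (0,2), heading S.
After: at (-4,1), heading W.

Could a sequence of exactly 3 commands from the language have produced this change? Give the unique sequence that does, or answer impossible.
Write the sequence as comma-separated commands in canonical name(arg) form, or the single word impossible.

straight(1), spin(right), straight(4)

key: order matters: swapping straight(1) and straight(4) lands elsewhere
t0: at (0,2), heading S
1. straight(1) → at (0,1), heading S
2. spin(right) → at (0,1), heading W
3. straight(4) → at (-4,1), heading W
no other 3-command option fits: unique.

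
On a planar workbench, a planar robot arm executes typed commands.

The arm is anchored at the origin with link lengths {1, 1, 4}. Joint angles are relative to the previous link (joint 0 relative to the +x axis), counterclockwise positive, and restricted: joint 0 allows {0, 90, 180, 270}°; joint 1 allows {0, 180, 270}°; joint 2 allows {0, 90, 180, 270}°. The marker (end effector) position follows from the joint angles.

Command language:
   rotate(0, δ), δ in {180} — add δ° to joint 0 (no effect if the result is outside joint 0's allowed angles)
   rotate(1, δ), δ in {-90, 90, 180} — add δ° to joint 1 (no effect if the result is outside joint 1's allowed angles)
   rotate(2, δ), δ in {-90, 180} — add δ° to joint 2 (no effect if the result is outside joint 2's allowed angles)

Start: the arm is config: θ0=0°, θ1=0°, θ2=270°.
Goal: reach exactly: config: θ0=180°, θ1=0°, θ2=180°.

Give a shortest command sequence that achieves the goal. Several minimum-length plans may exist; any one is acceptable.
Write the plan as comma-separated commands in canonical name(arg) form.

rotate(2, -90), rotate(0, 180)

initial: config: θ0=0°, θ1=0°, θ2=270°
1. rotate(2, -90) → config: θ0=0°, θ1=0°, θ2=180°
2. rotate(0, 180) → config: θ0=180°, θ1=0°, θ2=180°
shorter routes all fall short; 2 is best.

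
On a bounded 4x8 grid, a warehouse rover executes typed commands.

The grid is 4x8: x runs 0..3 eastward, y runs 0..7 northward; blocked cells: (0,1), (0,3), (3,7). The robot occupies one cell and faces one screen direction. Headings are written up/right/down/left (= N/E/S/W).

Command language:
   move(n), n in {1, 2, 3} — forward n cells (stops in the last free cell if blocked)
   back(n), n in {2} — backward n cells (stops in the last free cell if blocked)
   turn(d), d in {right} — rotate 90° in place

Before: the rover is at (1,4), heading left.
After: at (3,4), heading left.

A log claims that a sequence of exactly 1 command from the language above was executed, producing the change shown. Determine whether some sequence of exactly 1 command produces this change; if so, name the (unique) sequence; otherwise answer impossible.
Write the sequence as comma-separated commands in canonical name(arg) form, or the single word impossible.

back(2)

key: still facing W — the one step turns nothing
from: at (1,4), heading left
[1] after back(2): at (3,4), heading left
no rival 1-sequence matches.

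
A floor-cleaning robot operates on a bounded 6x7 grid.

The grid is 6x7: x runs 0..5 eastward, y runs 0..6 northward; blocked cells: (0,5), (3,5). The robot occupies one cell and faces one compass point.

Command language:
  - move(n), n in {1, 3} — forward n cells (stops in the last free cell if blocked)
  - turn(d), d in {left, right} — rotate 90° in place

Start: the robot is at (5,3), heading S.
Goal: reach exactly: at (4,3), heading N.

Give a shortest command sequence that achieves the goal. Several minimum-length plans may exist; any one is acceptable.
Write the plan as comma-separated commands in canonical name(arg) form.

turn(right), move(1), turn(right)

begin: at (5,3), heading S
[1] after turn(right): at (5,3), heading W
[2] after move(1): at (4,3), heading W
[3] after turn(right): at (4,3), heading N
nothing shorter than 3 reaches the goal.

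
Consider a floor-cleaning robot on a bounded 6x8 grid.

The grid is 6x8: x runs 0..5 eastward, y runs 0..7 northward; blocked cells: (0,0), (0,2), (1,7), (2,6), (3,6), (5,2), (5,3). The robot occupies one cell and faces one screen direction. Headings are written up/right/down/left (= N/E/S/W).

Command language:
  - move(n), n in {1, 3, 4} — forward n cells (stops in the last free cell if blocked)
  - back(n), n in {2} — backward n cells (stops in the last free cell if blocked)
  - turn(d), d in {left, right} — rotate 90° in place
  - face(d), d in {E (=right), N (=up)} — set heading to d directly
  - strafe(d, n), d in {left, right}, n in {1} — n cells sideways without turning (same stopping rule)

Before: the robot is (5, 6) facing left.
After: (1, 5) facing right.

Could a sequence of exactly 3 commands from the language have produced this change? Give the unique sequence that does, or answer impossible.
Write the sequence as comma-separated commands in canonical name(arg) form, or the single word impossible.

key: order matters: swapping strafe(left, 1) and face(E) lands elsewhere
start: (5, 6) facing left
[1] after strafe(left, 1): (5, 5) facing left
[2] after move(4): (1, 5) facing left
[3] after face(E): (1, 5) facing right
uniquely the one of 1000 3-step routes that fits.

strafe(left, 1), move(4), face(E)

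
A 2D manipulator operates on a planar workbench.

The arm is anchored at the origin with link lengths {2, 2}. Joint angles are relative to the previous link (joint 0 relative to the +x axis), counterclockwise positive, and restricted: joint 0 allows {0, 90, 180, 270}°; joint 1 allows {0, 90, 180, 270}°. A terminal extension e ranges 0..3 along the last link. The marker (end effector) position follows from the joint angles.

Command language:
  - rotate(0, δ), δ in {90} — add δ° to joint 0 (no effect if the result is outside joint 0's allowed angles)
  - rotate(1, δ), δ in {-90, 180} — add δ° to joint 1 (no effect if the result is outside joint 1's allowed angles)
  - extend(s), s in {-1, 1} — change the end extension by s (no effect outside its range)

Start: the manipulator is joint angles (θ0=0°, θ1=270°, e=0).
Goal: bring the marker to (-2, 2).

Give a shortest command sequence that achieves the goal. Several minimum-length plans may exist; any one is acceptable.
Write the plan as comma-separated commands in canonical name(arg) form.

rotate(0, 90), rotate(0, 90)

from: joint angles (θ0=0°, θ1=270°, e=0)
step 1 (rotate(0, 90)): joint angles (θ0=90°, θ1=270°, e=0)
step 2 (rotate(0, 90)): joint angles (θ0=180°, θ1=270°, e=0)
nothing shorter than 2 reaches the goal.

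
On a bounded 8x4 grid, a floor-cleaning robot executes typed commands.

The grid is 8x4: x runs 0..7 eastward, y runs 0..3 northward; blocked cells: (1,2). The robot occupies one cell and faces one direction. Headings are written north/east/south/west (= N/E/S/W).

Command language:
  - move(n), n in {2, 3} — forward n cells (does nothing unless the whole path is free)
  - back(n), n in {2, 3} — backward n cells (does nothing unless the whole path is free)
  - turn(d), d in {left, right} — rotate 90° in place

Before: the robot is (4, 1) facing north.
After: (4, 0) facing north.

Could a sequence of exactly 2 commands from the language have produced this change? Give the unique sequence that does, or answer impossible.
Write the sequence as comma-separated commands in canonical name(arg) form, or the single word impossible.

key: running back(3) before move(2) would end elsewhere — order is forced
t0: (4, 1) facing north
t=1 move(2) ⇒ (4, 3) facing north
t=2 back(3) ⇒ (4, 0) facing north
no other 2-command option fits: unique.

move(2), back(3)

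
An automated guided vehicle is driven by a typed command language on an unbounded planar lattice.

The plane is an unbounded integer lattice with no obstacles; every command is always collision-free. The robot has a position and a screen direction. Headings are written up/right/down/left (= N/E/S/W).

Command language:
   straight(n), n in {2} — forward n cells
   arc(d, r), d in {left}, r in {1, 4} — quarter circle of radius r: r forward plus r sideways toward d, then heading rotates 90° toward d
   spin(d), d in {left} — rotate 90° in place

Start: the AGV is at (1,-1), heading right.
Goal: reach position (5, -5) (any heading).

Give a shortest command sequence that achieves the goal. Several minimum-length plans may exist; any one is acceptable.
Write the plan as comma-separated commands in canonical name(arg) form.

arc(left, 1), spin(left), arc(left, 1), arc(left, 4)

t0: at (1,-1), heading right
step 1 (arc(left, 1)): at (2,0), heading up
step 2 (spin(left)): at (2,0), heading left
step 3 (arc(left, 1)): at (1,-1), heading down
step 4 (arc(left, 4)): at (5,-5), heading right
shorter routes all fall short; 4 is best.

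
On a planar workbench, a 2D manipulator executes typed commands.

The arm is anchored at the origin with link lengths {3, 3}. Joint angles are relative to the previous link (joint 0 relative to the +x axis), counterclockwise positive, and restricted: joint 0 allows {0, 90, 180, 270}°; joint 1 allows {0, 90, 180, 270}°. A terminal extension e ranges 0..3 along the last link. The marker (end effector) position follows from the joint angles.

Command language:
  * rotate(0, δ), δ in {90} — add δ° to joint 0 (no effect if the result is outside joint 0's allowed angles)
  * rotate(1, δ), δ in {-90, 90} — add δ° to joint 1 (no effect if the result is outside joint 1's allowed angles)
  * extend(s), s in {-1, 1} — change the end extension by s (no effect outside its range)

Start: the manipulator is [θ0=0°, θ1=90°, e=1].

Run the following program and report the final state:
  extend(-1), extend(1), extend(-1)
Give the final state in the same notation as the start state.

[θ0=0°, θ1=90°, e=0]

begin: [θ0=0°, θ1=90°, e=1]
1. extend(-1) → [θ0=0°, θ1=90°, e=0]
2. extend(1) → [θ0=0°, θ1=90°, e=1]
3. extend(-1) → [θ0=0°, θ1=90°, e=0]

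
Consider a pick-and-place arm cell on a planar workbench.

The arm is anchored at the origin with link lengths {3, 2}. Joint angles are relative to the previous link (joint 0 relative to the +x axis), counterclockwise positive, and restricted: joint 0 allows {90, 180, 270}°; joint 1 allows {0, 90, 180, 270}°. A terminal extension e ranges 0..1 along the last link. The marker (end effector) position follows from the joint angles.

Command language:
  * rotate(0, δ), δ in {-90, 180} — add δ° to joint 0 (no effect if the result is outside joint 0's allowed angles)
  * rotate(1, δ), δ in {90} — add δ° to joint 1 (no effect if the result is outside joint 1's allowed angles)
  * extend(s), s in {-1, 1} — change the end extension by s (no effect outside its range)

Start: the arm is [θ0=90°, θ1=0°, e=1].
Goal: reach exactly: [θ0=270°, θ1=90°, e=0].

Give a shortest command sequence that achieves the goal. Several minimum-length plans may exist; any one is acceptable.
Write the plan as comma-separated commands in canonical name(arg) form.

t0: [θ0=90°, θ1=0°, e=1]
step 1 (extend(-1)): [θ0=90°, θ1=0°, e=0]
step 2 (rotate(0, 180)): [θ0=270°, θ1=0°, e=0]
step 3 (rotate(1, 90)): [θ0=270°, θ1=90°, e=0]
minimal: 3 command(s), checked below 3.

extend(-1), rotate(0, 180), rotate(1, 90)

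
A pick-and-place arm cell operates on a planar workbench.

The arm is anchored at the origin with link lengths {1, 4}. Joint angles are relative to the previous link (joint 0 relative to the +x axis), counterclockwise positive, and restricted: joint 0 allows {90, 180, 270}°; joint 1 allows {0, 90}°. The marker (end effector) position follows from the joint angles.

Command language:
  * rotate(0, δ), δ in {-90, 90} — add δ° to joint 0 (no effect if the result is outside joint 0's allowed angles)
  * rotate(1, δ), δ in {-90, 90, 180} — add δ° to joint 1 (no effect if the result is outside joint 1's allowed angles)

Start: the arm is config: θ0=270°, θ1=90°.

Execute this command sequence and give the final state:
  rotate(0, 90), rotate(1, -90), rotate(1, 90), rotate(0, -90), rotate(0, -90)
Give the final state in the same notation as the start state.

config: θ0=90°, θ1=90°

from: config: θ0=270°, θ1=90°
t=1 rotate(0, 90) ⇒ config: θ0=270°, θ1=90°
t=2 rotate(1, -90) ⇒ config: θ0=270°, θ1=0°
t=3 rotate(1, 90) ⇒ config: θ0=270°, θ1=90°
t=4 rotate(0, -90) ⇒ config: θ0=180°, θ1=90°
t=5 rotate(0, -90) ⇒ config: θ0=90°, θ1=90°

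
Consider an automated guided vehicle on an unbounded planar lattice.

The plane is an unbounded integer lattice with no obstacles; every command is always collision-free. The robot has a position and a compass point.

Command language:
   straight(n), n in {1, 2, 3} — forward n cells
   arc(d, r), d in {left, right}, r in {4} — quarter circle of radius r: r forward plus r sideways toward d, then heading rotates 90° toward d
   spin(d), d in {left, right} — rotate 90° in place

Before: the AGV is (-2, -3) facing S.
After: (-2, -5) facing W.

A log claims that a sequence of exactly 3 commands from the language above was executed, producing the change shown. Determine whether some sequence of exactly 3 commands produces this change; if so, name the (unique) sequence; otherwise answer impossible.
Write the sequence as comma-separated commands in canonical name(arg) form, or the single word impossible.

straight(1), straight(1), spin(right)

key: position moved to (-2,-5) AND the heading swung to W — translation plus rotation needed
begin: (-2, -3) facing S
step 1 (straight(1)): (-2, -4) facing S
step 2 (straight(1)): (-2, -5) facing S
step 3 (spin(right)): (-2, -5) facing W
no rival 3-sequence matches.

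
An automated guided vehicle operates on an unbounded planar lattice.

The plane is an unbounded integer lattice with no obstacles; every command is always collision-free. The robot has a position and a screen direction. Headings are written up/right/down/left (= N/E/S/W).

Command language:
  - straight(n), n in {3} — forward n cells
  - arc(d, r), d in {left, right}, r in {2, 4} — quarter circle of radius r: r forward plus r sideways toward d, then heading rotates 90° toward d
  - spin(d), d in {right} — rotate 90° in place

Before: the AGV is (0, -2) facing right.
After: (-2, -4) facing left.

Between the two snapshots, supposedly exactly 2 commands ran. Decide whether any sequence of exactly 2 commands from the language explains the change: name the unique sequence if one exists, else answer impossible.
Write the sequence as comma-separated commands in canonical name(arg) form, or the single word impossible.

spin(right), arc(right, 2)

key: position moved to (-2,-4) AND the heading swung to W — translation plus rotation needed
initial: (0, -2) facing right
[1] after spin(right): (0, -2) facing down
[2] after arc(right, 2): (-2, -4) facing left
all 36 alternatives checked — unique.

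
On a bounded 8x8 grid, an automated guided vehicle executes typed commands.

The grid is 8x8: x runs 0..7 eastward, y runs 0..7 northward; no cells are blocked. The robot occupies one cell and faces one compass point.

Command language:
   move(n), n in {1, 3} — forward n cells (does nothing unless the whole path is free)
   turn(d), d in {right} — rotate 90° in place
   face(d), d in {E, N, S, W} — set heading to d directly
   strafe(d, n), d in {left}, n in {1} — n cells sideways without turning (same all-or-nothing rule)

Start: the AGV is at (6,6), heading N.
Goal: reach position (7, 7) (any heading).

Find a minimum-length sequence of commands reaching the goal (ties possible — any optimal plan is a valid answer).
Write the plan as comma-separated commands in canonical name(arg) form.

turn(right), strafe(left, 1), move(1)

initial: at (6,6), heading N
step 1 (turn(right)): at (6,6), heading E
step 2 (strafe(left, 1)): at (6,7), heading E
step 3 (move(1)): at (7,7), heading E
minimal: 3 command(s), checked below 3.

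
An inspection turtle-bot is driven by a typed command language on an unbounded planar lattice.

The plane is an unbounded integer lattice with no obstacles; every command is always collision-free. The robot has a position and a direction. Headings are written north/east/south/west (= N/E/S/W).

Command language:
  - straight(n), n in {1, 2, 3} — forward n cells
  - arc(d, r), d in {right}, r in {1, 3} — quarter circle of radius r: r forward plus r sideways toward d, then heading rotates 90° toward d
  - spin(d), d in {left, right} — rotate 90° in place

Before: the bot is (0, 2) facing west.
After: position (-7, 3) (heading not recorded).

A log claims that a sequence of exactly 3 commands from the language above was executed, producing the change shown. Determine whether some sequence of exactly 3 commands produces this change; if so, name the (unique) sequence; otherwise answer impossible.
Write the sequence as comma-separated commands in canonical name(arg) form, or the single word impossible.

key: order matters: swapping straight(3) and arc(right, 1) lands elsewhere
t0: (0, 2) facing west
step 1 (straight(3)): (-3, 2) facing west
step 2 (straight(3)): (-6, 2) facing west
step 3 (arc(right, 1)): (-7, 3) facing north
no other 3-command option fits: unique.

straight(3), straight(3), arc(right, 1)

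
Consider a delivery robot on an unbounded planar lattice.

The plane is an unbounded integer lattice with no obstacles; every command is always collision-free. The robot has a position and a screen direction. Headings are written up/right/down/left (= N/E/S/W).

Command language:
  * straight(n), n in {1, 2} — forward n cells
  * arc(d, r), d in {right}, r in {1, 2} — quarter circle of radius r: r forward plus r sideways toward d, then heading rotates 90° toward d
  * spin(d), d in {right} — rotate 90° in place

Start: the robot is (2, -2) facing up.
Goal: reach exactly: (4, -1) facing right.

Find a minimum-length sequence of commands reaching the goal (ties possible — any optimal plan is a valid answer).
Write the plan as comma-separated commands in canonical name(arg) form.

start: (2, -2) facing up
step 1 (arc(right, 1)): (3, -1) facing right
step 2 (straight(1)): (4, -1) facing right
no 1-step plan works, so 2 is optimal.

arc(right, 1), straight(1)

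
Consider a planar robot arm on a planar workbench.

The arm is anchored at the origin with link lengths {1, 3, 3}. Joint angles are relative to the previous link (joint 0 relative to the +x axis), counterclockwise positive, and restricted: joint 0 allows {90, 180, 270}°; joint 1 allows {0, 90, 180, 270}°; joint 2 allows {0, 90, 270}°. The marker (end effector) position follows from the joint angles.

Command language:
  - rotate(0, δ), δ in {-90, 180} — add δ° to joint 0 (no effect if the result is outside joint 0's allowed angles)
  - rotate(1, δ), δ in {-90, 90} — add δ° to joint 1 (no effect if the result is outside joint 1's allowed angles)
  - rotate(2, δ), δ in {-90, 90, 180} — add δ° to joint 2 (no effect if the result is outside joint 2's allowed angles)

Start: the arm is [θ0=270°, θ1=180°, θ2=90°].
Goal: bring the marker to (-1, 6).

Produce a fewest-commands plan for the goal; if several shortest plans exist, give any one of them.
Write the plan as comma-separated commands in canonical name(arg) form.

rotate(2, -90), rotate(1, 90), rotate(0, -90)

from: [θ0=270°, θ1=180°, θ2=90°]
[1] after rotate(2, -90): [θ0=270°, θ1=180°, θ2=0°]
[2] after rotate(1, 90): [θ0=270°, θ1=270°, θ2=0°]
[3] after rotate(0, -90): [θ0=180°, θ1=270°, θ2=0°]
minimal: 3 command(s), checked below 3.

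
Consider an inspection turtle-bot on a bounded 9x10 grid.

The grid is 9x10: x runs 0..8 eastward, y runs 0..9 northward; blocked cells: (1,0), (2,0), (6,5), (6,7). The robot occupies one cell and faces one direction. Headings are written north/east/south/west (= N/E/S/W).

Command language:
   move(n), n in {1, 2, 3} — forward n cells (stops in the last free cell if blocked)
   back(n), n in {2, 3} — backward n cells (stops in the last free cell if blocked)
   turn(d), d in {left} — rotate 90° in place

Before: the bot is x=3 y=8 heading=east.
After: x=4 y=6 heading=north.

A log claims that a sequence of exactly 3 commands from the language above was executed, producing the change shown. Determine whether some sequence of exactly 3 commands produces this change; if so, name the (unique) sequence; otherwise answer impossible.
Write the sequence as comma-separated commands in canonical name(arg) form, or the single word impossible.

move(1), turn(left), back(2)

key: cell and facing (now N) both changed — the 3 commands mix motion and turning
start: x=3 y=8 heading=east
t=1 move(1) ⇒ x=4 y=8 heading=east
t=2 turn(left) ⇒ x=4 y=8 heading=north
t=3 back(2) ⇒ x=4 y=6 heading=north
no other 3-command option fits: unique.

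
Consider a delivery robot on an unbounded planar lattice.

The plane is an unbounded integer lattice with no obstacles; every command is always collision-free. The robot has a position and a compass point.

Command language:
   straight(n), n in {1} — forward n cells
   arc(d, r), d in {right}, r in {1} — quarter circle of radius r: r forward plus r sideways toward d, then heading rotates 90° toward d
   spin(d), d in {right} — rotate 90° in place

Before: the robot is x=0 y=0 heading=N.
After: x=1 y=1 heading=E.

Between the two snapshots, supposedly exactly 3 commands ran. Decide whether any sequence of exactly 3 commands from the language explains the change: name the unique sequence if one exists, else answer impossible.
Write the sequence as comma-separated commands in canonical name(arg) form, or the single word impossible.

key: position moved to (1,1) AND the heading swung to E — translation plus rotation needed
begin: x=0 y=0 heading=N
step 1 (straight(1)): x=0 y=1 heading=N
step 2 (spin(right)): x=0 y=1 heading=E
step 3 (straight(1)): x=1 y=1 heading=E
uniquely the one of 27 3-step routes that fits.

straight(1), spin(right), straight(1)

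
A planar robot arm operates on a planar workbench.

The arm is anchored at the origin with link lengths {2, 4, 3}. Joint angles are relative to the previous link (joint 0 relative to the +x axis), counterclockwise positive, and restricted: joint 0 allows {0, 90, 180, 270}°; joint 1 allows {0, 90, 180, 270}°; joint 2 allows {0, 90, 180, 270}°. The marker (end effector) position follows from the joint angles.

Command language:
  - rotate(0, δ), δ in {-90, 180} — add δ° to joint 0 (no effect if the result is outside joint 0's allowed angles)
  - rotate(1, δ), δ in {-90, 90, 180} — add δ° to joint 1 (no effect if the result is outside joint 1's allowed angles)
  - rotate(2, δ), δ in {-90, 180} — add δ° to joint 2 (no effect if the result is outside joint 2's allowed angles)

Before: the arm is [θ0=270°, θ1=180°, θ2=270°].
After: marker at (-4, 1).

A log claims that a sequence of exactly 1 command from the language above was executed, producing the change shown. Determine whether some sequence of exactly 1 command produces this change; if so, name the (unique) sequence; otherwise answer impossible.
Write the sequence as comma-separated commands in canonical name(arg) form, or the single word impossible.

begin: [θ0=270°, θ1=180°, θ2=270°]
t=1 rotate(1, 90) ⇒ [θ0=270°, θ1=270°, θ2=270°]
no other 1-command option fits: unique.

rotate(1, 90)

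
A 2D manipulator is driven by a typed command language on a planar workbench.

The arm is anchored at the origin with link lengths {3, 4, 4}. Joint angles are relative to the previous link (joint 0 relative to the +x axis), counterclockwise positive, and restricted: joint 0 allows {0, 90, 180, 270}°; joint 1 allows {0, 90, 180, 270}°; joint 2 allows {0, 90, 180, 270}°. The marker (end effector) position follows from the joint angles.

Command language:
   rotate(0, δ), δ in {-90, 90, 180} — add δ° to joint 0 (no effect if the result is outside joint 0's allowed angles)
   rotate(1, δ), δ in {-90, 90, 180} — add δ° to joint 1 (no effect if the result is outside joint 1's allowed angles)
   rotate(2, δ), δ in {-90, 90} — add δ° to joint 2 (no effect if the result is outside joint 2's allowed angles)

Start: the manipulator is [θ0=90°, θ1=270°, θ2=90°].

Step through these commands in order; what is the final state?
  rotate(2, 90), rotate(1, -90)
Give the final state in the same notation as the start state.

initial: [θ0=90°, θ1=270°, θ2=90°]
[1] after rotate(2, 90): [θ0=90°, θ1=270°, θ2=180°]
[2] after rotate(1, -90): [θ0=90°, θ1=180°, θ2=180°]

[θ0=90°, θ1=180°, θ2=180°]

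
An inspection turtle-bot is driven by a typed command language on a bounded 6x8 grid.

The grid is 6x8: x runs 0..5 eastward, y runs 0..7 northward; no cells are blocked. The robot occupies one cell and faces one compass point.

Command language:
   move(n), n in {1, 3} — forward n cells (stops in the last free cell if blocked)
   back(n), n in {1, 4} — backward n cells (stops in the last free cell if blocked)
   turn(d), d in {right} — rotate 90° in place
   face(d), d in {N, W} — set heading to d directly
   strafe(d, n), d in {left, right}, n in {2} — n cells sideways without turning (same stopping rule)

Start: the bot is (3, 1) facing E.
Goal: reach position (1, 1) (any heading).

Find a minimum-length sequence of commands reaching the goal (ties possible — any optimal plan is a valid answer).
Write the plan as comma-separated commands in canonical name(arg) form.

back(1), back(1)

begin: (3, 1) facing E
step 1 (back(1)): (2, 1) facing E
step 2 (back(1)): (1, 1) facing E
no 1-step plan works, so 2 is optimal.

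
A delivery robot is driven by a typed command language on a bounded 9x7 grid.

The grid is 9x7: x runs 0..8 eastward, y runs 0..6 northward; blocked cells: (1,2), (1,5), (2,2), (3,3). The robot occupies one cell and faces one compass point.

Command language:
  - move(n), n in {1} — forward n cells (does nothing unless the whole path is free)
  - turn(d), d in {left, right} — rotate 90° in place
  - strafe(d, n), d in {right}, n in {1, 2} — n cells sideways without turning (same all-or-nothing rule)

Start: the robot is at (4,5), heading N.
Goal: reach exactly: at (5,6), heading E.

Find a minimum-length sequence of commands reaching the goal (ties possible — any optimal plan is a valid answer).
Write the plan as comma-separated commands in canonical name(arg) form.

start: at (4,5), heading N
step 1 (move(1)): at (4,6), heading N
step 2 (strafe(right, 1)): at (5,6), heading N
step 3 (turn(right)): at (5,6), heading E
shorter routes all fall short; 3 is best.

move(1), strafe(right, 1), turn(right)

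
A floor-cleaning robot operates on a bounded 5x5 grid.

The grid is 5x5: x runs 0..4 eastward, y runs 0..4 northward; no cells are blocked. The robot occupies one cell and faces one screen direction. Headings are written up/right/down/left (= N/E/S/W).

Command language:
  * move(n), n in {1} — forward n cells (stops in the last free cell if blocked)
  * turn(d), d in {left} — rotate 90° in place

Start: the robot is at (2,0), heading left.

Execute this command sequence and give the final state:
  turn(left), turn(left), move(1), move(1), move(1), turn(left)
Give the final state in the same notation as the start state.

at (4,0), heading up

from: at (2,0), heading left
1. turn(left) → at (2,0), heading down
2. turn(left) → at (2,0), heading right
3. move(1) → at (3,0), heading right
4. move(1) → at (4,0), heading right
5. move(1) → at (4,0), heading right
6. turn(left) → at (4,0), heading up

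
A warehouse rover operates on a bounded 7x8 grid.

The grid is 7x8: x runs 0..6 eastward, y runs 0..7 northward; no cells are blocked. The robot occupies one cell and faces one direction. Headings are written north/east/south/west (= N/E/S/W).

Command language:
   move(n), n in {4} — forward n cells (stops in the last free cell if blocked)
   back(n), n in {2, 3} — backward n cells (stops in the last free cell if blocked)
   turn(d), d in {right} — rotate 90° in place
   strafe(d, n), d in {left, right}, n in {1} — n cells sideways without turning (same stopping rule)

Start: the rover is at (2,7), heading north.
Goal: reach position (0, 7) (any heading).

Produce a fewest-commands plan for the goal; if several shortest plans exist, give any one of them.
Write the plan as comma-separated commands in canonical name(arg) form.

from: at (2,7), heading north
1. strafe(left, 1) → at (1,7), heading north
2. strafe(left, 1) → at (0,7), heading north
nothing shorter than 2 reaches the goal.

strafe(left, 1), strafe(left, 1)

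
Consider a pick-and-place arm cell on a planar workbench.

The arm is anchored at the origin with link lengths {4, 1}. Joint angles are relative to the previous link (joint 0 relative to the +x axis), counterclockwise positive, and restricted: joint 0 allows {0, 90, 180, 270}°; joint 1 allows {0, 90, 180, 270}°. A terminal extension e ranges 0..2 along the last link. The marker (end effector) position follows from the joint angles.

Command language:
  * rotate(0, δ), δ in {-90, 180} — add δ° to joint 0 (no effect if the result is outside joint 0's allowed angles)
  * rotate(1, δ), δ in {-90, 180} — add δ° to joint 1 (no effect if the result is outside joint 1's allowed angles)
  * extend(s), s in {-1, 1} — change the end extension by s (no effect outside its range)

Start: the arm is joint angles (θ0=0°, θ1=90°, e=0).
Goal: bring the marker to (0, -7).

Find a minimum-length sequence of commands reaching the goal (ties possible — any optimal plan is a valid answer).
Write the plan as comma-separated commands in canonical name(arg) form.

rotate(0, -90), extend(1), extend(1), rotate(1, -90)

t0: joint angles (θ0=0°, θ1=90°, e=0)
step 1 (rotate(0, -90)): joint angles (θ0=270°, θ1=90°, e=0)
step 2 (extend(1)): joint angles (θ0=270°, θ1=90°, e=1)
step 3 (extend(1)): joint angles (θ0=270°, θ1=90°, e=2)
step 4 (rotate(1, -90)): joint angles (θ0=270°, θ1=0°, e=2)
minimal: 4 command(s), checked below 4.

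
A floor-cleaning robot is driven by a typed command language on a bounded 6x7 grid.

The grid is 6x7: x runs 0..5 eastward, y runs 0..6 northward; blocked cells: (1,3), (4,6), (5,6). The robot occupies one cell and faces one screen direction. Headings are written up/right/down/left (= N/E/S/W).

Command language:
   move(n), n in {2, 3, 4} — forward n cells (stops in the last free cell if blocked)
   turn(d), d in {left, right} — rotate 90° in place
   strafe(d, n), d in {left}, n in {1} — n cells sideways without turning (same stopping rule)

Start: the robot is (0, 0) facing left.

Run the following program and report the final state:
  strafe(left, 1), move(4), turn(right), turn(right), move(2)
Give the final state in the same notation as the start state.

initial: (0, 0) facing left
[1] after strafe(left, 1): (0, 0) facing left
[2] after move(4): (0, 0) facing left
[3] after turn(right): (0, 0) facing up
[4] after turn(right): (0, 0) facing right
[5] after move(2): (2, 0) facing right

(2, 0) facing right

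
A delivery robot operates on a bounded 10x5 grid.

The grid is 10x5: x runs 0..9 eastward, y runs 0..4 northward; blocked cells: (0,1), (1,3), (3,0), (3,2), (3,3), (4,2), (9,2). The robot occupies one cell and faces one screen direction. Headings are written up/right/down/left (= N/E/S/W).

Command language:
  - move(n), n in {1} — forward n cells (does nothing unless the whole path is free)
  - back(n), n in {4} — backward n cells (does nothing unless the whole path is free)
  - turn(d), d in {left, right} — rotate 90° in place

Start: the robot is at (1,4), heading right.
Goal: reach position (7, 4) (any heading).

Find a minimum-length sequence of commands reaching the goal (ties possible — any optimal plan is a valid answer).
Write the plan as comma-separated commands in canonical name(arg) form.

move(1), move(1), turn(left), turn(left), back(4)

begin: at (1,4), heading right
[1] after move(1): at (2,4), heading right
[2] after move(1): at (3,4), heading right
[3] after turn(left): at (3,4), heading up
[4] after turn(left): at (3,4), heading left
[5] after back(4): at (7,4), heading left
no 4-step plan works, so 5 is optimal.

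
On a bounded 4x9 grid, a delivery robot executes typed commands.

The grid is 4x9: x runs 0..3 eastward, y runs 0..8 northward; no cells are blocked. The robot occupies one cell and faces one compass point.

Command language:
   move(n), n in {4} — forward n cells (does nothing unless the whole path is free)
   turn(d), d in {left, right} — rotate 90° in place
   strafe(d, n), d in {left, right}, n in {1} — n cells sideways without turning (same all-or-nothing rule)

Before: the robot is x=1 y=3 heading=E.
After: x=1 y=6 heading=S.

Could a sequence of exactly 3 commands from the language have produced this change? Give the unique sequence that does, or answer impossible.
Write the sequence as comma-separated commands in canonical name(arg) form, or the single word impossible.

all 125 sequences checked — none match.

impossible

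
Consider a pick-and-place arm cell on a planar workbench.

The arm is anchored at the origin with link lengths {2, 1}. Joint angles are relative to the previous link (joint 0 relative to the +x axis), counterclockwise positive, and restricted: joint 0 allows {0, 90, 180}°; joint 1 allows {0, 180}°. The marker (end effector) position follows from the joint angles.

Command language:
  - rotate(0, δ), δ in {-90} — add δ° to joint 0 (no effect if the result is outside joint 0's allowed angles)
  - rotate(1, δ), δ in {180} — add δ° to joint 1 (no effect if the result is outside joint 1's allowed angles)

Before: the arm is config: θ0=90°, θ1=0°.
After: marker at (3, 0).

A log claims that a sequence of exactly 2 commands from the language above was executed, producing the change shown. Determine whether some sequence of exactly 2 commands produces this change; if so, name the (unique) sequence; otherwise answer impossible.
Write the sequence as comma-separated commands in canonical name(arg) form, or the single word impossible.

rotate(0, -90), rotate(0, -90)

t0: config: θ0=90°, θ1=0°
t=1 rotate(0, -90) ⇒ config: θ0=0°, θ1=0°
t=2 rotate(0, -90) ⇒ config: θ0=0°, θ1=0°
all 4 alternatives checked — unique.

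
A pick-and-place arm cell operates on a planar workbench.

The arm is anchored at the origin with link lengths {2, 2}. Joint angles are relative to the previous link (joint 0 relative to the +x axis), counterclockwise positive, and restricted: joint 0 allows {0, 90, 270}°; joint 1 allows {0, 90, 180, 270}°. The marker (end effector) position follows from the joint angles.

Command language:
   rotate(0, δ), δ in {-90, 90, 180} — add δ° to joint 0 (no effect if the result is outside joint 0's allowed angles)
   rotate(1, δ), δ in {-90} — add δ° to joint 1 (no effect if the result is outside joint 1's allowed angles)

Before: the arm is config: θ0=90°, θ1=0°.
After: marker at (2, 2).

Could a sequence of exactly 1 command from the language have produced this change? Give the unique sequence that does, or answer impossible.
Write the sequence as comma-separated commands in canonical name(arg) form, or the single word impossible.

rotate(1, -90)

begin: config: θ0=90°, θ1=0°
1. rotate(1, -90) → config: θ0=90°, θ1=270°
no other 1-command option fits: unique.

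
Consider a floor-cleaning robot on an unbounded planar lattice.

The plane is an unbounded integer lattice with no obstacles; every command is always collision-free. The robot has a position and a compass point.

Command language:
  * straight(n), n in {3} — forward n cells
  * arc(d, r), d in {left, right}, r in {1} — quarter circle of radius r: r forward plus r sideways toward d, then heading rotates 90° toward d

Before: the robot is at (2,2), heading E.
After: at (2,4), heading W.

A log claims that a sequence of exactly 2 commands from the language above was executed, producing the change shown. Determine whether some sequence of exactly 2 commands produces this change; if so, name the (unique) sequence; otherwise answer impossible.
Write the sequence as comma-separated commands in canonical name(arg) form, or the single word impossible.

arc(left, 1), arc(left, 1)

key: cell and facing (now W) both changed — the 2 commands mix motion and turning
from: at (2,2), heading E
t=1 arc(left, 1) ⇒ at (3,3), heading N
t=2 arc(left, 1) ⇒ at (2,4), heading W
no rival 2-sequence matches.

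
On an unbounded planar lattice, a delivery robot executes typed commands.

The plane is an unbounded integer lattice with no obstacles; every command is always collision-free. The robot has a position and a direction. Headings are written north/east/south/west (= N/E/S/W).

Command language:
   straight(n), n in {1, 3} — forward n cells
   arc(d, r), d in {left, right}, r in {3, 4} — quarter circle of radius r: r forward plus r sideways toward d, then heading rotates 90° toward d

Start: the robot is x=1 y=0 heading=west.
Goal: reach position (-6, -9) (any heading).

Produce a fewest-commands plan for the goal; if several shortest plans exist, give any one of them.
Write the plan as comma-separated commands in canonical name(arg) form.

arc(left, 4), straight(1), straight(1), arc(right, 3)

start: x=1 y=0 heading=west
1. arc(left, 4) → x=-3 y=-4 heading=south
2. straight(1) → x=-3 y=-5 heading=south
3. straight(1) → x=-3 y=-6 heading=south
4. arc(right, 3) → x=-6 y=-9 heading=west
no 3-step plan works, so 4 is optimal.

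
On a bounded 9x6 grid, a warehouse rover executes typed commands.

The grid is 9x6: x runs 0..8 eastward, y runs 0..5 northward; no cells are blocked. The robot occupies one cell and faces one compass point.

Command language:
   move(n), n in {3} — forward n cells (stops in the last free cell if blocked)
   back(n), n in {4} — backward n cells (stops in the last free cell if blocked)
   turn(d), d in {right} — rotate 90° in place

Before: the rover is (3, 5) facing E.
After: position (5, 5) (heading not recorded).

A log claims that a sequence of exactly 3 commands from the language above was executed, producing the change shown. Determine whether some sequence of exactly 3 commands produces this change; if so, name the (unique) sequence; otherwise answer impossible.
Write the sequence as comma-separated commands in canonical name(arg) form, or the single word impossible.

move(3), back(4), move(3)

t0: (3, 5) facing E
1. move(3) → (6, 5) facing E
2. back(4) → (2, 5) facing E
3. move(3) → (5, 5) facing E
all 27 alternatives checked — unique.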